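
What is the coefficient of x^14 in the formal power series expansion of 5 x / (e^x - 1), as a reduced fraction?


The exponential generating function for Bernoulli numbers is
x / (e^x - 1) = sum_{k>=0} B_k x^k / k!.
So the coefficient of x^14 in 5 x / (e^x - 1) is 5 B_14 / 14!.
Computing: B_14 = 7/6, 14! = 87178291200, giving
5 * 7/6 / 87178291200 = 1/14944849920.

1/14944849920


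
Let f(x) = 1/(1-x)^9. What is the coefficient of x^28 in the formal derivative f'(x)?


Differentiate: d/dx [ 1/(1-x)^r ] = r / (1-x)^(r+1).
Here r = 9, so f'(x) = 9 / (1-x)^10.
The expansion of 1/(1-x)^(r+1) has coefficient of x^n equal to C(n+r, r).
So the coefficient of x^28 in f'(x) is
9 * C(37, 9) = 9 * 124403620 = 1119632580

1119632580


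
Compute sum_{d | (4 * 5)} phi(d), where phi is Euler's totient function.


First, 4 * 5 = 20. One classical identity is sum_{d | n} phi(d) = n (each k in [1, n] has a unique gcd with n, and among the k's with gcd(k, n) = n/d there are phi(d) of them). So the sum equals 20. We also verify directly:
Divisors of 20: 1, 2, 4, 5, 10, 20.
phi values: 1, 1, 2, 4, 4, 8.
Sum = 20.

20


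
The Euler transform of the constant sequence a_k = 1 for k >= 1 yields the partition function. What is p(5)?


The Euler transform converts the sequence a_k = 1 into the number of integer partitions.
Using the recurrence or dynamic programming:
p(5) = 7

7


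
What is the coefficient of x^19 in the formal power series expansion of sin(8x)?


The Maclaurin series is sin(t) = sum_{k>=0} (-1)^k t^(2k+1) / (2k+1)!, so substituting t = 8x, only odd powers of x are nonzero, with coefficient of x^(2k+1) equal to (-1)^k 8^(2k+1) / (2k+1)!.
Write 19 = 2*9 + 1, giving the coefficient (-1)^9 * 8^19 / 19! = -144115188075855872/121645100408832000 = -2199023255552/1856156927625.

-2199023255552/1856156927625


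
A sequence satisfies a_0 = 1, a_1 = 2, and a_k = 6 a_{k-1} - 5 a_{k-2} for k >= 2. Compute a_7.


The characteristic equation is t^2 - 6 t + 5 = 0, with roots r_1 = 5 and r_2 = 1 (so c_1 = r_1 + r_2, c_2 = -r_1 r_2 as required).
One can use the closed form a_n = A r_1^n + B r_2^n, but direct iteration is more reliable:
a_0 = 1, a_1 = 2, a_2 = 7, a_3 = 32, a_4 = 157, a_5 = 782, a_6 = 3907, a_7 = 19532.
So a_7 = 19532.

19532


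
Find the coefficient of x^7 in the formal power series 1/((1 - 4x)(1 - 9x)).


By partial fractions or Cauchy convolution:
The coefficient equals sum_{k=0}^{7} 4^k * 9^(7-k).
= 8596237

8596237


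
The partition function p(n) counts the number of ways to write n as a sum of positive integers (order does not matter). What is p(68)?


Using the generating function prod_{k>=1} 1/(1-x^k), we compute p(68).
By dynamic programming over parts 1 through 68:
p(68) = 3087735

3087735


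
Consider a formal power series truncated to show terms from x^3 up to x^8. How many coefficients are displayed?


From x^3 to x^8 inclusive, the count is 8 - 3 + 1 = 6.

6


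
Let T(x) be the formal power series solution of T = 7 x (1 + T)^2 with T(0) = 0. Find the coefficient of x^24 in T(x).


Apply the Lagrange inversion formula: if T = 7 x * phi(T) with phi(t) = (1 + t)^2, then [x^n] T = 7^n * (1/n) [t^(n-1)] phi(t)^n = 7^n * (1/n) [t^(n-1)] (1 + t)^(2n) = 7^n * (1/n) C(2n, n-1).
Using the identity C(2n, n-1) = C(2n, n) * n / (n+1), the unscaled factor equals C(2n, n) / (n+1) = C_n, the n-th Catalan number.
For n = 24: C_24 = C(48, 24) / 25 = 32247603683100/25 = 1289904147324.
With the 7^24 = 191581231380566414401 factor, the coefficient is 191581231380566414401 * 1289904147324 = 247121424907231472112073939212924.

247121424907231472112073939212924


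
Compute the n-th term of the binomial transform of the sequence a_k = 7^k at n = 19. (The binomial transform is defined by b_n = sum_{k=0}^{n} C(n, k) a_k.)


With a_k = 7^k, b_n = sum_{k=0}^{n} C(n, k) 7^k = (1 + 7)^n by the binomial theorem.
For n = 19: (1 + 7)^19 = 8^19 = 144115188075855872.

144115188075855872


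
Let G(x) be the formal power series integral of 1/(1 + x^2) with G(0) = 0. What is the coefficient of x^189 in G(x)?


1/(1 + x^2) = sum_{j>=0} (-1)^j x^(2j). Integrating termwise with G(0) = 0:
G(x) = sum_{j>=0} (-1)^j x^(2j+1) / (2j+1) = arctan(x).
Only odd powers are nonzero. For x^189 write 189 = 2*94 + 1, giving
(-1)^94 / 189 = 1/189 = 1/189.

1/189


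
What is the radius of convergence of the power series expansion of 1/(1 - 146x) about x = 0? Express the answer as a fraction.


Expanding 1/(1 - 146x) = sum_{k>=0} 146^k x^k, the series converges when |146x| < 1, i.e., |x| < 1/146.
So the radius of convergence is 1/146 = 1/146.

1/146


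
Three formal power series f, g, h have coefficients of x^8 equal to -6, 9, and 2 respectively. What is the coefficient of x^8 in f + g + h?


Series addition is componentwise:
-6 + 9 + 2
= 5

5


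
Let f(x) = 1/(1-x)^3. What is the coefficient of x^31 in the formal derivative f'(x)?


Differentiate: d/dx [ 1/(1-x)^r ] = r / (1-x)^(r+1).
Here r = 3, so f'(x) = 3 / (1-x)^4.
The expansion of 1/(1-x)^(r+1) has coefficient of x^n equal to C(n+r, r).
So the coefficient of x^31 in f'(x) is
3 * C(34, 3) = 3 * 5984 = 17952

17952


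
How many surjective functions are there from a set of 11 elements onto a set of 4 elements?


By inclusion-exclusion on which target elements are missed, the number of surjections from an n-set onto a k-set is
surj(n, k) = sum_{j=0}^{k} (-1)^j C(k, j) (k - j)^n.
Equivalently surj(n, k) = k! * S(n, k), where S(n, k) is the Stirling number of the second kind.
For n = 11, k = 4:
S(11, 4) = 145750, so
surj = 4! * 145750 = 24 * 145750 = 3498000.

3498000


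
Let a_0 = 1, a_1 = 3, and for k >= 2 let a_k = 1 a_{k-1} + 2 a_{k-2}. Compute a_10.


Iterating the recurrence forward:
a_0 = 1
a_1 = 3
a_2 = 1*3 + 2*1 = 5
a_3 = 1*5 + 2*3 = 11
a_4 = 1*11 + 2*5 = 21
a_5 = 1*21 + 2*11 = 43
a_6 = 1*43 + 2*21 = 85
a_7 = 1*85 + 2*43 = 171
a_8 = 1*171 + 2*85 = 341
a_9 = 1*341 + 2*171 = 683
a_10 = 1*683 + 2*341 = 1365
So a_10 = 1365.

1365


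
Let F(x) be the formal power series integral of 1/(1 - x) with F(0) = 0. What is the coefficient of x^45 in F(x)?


1/(1 - x) = sum_{k>=0} x^k. Integrating termwise and using F(0) = 0 gives
F(x) = sum_{k>=0} x^(k+1) / (k+1) = sum_{m>=1} x^m / m = -ln(1 - x).
So the coefficient of x^45 is 1/45 = 1/45.

1/45


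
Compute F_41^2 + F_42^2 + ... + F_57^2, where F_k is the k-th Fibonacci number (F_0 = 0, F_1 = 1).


There is a standard identity sum_{k=0}^{N} F_k^2 = F_N * F_{N+1} (proved inductively from the telescoping relation F_k^2 = F_k F_{k+1} - F_{k-1} F_k). Then
sum_{k=41}^{57} F_k^2 = F_57 F_58 - F_40 F_41.
Computing: F_57 = 365435296162, F_58 = 591286729879, F_40 = 102334155, F_41 = 165580141.
Sum = 365435296162 * 591286729879 - 102334155 * 165580141 = 216077024305489045408543.

216077024305489045408543


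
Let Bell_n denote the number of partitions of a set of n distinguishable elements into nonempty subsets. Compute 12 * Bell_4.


Bell_4 can be computed from the Bell triangle or from Dobinski's identity Bell_n = (1/e) * sum_{k>=0} k^n / k!.
Computing Bell_4 = 15.
Then 12 * 15 = 180.

180


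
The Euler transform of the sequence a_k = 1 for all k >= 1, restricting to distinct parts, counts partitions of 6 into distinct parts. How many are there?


Partitions of 6 into distinct parts can be computed via generating function.
Product (1+x)(1+x^2)(1+x^3)...
The coefficient of x^6 = 4

4


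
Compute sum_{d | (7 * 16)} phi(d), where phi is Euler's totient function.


First, 7 * 16 = 112. One classical identity is sum_{d | n} phi(d) = n (each k in [1, n] has a unique gcd with n, and among the k's with gcd(k, n) = n/d there are phi(d) of them). So the sum equals 112. We also verify directly:
Divisors of 112: 1, 2, 4, 7, 8, 14, 16, 28, 56, 112.
phi values: 1, 1, 2, 6, 4, 6, 8, 12, 24, 48.
Sum = 112.

112


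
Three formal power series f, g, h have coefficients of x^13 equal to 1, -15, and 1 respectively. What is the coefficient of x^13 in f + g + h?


Series addition is componentwise:
1 + -15 + 1
= -13

-13


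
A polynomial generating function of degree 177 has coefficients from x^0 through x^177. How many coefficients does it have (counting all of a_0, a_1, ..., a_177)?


A polynomial of degree 177 takes the form a_0 + a_1 x + ... + a_177 x^177.
The number of coefficients is 177 + 1 = 178.

178


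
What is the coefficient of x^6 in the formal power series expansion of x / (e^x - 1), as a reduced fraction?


The exponential generating function for Bernoulli numbers is
x / (e^x - 1) = sum_{k>=0} B_k x^k / k!.
So the coefficient of x^6 in x / (e^x - 1) is B_6 / 6!.
Computing: B_6 = 1/42, 6! = 720, giving
1/42 / 720 = 1/30240.

1/30240


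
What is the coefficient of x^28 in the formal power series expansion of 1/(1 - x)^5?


The negative binomial / multiset identity is
1/(1 - x)^r = sum_{k>=0} C(k + r - 1, r - 1) x^k.
Here r = 5 and k = 28, so the coefficient is
C(28 + 4, 4) = C(32, 4)
= 35960

35960


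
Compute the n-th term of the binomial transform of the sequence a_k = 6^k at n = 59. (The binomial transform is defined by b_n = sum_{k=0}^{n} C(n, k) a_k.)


With a_k = 6^k, b_n = sum_{k=0}^{n} C(n, k) 6^k = (1 + 6)^n by the binomial theorem.
For n = 59: (1 + 6)^59 = 7^59 = 72574551534231909331741171093173785967490646405143.

72574551534231909331741171093173785967490646405143


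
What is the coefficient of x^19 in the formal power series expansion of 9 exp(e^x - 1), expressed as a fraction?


exp(e^x - 1) is the exponential generating function for the Bell numbers Bell_k: exp(e^x - 1) = sum_{k>=0} Bell_k x^k / k!.
So the coefficient of x^19 in 9 exp(e^x - 1) is 9 Bell_19 / 19!.
Computing: Bell_19 = 5832742205057 and 19! = 121645100408832000, giving
9 * 5832742205057/121645100408832000 = 5832742205057/13516122267648000.

5832742205057/13516122267648000


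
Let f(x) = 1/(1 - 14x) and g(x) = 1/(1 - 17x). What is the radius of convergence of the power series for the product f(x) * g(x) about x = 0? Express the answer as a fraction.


The radius of 1/(1 - 14x) is 1/14 (nearest singularity at x = 1/14), and the radius of 1/(1 - 17x) is 1/17.
The product f(x)*g(x) = 1/((1 - 14x)(1 - 17x)) has singularities at both 1/14 and 1/17, so its radius of convergence is the distance to the nearest one:
min(1/14, 1/17) = 1/17.

1/17


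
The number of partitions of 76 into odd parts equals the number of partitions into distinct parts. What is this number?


Computing partitions of 76 into odd parts (1, 3, 5, ...):
Using the generating function prod_{k>=0} 1/(1-x^(2k+1)),
the count is 53250

53250


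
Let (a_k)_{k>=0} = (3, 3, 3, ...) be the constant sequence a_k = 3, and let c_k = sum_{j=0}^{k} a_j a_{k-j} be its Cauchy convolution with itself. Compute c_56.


Since a_j = 3 for all j >= 0, the convolution sum becomes
c_k = sum_{j=0}^{k} 3 * 3 = 9 * (k + 1).
Equivalently, the generating function of (a_k) is 3/(1 - x) and its square is 9/(1 - x)^2 = sum_{k>=0} 9(k + 1) x^k.
For k = 56: 9 * 57 = 513.

513


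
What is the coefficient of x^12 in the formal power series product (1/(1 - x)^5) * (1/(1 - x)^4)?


Combine the factors: (1/(1 - x)^5) * (1/(1 - x)^4) = 1/(1 - x)^9.
Then use 1/(1 - x)^r = sum_{k>=0} C(k + r - 1, r - 1) x^k with r = 9 and k = 12:
C(20, 8) = 125970.

125970


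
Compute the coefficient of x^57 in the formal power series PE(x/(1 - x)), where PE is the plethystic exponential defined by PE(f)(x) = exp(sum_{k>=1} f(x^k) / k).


For f(x) = x/(1 - x) we have
sum_{k>=1} f(x^k) / k = sum_{k>=1} (1/k) * x^k / (1 - x^k) = sum_{k, m >= 1} x^(k m) / k,
which after exponentiating simplifies to
PE(x/(1 - x)) = prod_{k>=1} 1 / (1 - x^k).
This is the generating function for the partition function p(n), so the coefficient of x^57 is p(57).
Computing p(57) by dynamic programming over parts 1, 2, ..., 57: p(57) = 614154.

614154


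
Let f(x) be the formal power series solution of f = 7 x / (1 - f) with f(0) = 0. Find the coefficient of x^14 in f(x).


Apply Lagrange inversion: f = 7 x * phi(f) with phi(t) = 1/(1 - t), so
[x^n] f = 7^n * (1/n) [t^(n-1)] phi(t)^n = 7^n * (1/n) [t^(n-1)] (1 - t)^(-n) = 7^n * (1/n) C(2n - 2, n - 1) = 7^n * C_{n-1}.
For n = 14: C_13 = C(26, 13) / 14 = 10400600/14 = 742900.
With the 7^14 = 678223072849 factor, the coefficient is 678223072849 * 742900 = 503851920819522100.

503851920819522100


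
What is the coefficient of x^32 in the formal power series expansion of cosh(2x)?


The Maclaurin series is cosh(t) = sum_{m>=0} t^(2m) / (2m)!, so substituting t = 2x, only even powers of x are nonzero, with coefficient of x^(2m) equal to 2^(2m) / (2m)!.
For x^32 the coefficient is 2^32/32! = 4294967296/263130836933693530167218012160000000 = 2/122529844256906551386796875.

2/122529844256906551386796875


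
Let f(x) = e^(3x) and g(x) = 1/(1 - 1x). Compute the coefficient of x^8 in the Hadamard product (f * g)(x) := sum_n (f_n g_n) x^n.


Expanding: f_k = 3^k/k! (from e^(3x)) and g_k = 1^k (from 1/(1 - 1x)). So the Hadamard coefficient (f * g)_k = 3^k 1^k / k! = (3)^k / k!.
For k = 8: 3^8/8! = 6561/40320 = 729/4480.

729/4480


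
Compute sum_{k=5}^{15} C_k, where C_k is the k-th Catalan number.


C_5 through C_15: 42, 132, 429, 1430, 4862, 16796, 58786, 208012, 742900, 2674440, 9694845
Sum = 42 + 132 + 429 + 1430 + 4862 + 16796 + 58786 + 208012 + 742900 + 2674440 + 9694845
= 13402674

13402674


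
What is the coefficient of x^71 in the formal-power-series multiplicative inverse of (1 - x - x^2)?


Let the inverse be f(x) = sum_{k>=0} a_k x^k. From f(x) * (1 - x - x^2) = 1 and matching coefficients:
 x^0: a_0 = 1.
 x^1: a_1 - a_0 = 0, so a_1 = 1.
 x^k (k >= 2): a_k - a_{k-1} - a_{k-2} = 0, i.e. a_k = a_{k-1} + a_{k-2}.
This is the Fibonacci-type recurrence shifted so that a_0 = a_1 = 1.
Iterating: a_0=1, a_1=1, a_2=2, a_3=3, a_4=5, a_5=8, a_6=13, a_7=21, a_8=34, a_9=55, ...
a_71 = 498454011879264.

498454011879264


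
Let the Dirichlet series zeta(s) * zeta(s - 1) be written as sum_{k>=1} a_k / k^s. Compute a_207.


Convolution gives a_k = sum_{d | k} d * 1 = sum_{d | k} d = sigma(k), the sum of positive divisors of k.
For k = 207, the divisors are 1, 3, 9, 23, 69, 207, so
sigma(207) = 1 + 3 + 9 + 23 + 69 + 207 = 312.

312


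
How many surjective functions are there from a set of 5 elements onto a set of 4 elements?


By inclusion-exclusion on which target elements are missed, the number of surjections from an n-set onto a k-set is
surj(n, k) = sum_{j=0}^{k} (-1)^j C(k, j) (k - j)^n.
Equivalently surj(n, k) = k! * S(n, k), where S(n, k) is the Stirling number of the second kind.
For n = 5, k = 4:
S(5, 4) = 10, so
surj = 4! * 10 = 24 * 10 = 240.

240


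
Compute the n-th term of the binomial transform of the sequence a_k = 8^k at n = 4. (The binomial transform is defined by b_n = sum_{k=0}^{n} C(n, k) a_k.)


With a_k = 8^k, b_n = sum_{k=0}^{n} C(n, k) 8^k = (1 + 8)^n by the binomial theorem.
For n = 4: (1 + 8)^4 = 9^4 = 6561.

6561


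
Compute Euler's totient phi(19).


phi(n) counts integers in [1, n] coprime to n. Using the multiplicative formula phi(n) = n * prod_{p | n} (1 - 1/p):
19 = 19, so
phi(19) = 19 * (1 - 1/19) = 18.

18


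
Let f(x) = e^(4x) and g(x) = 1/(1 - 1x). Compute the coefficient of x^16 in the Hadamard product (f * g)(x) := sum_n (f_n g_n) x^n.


Expanding: f_k = 4^k/k! (from e^(4x)) and g_k = 1^k (from 1/(1 - 1x)). So the Hadamard coefficient (f * g)_k = 4^k 1^k / k! = (4)^k / k!.
For k = 16: 4^16/16! = 4294967296/20922789888000 = 131072/638512875.

131072/638512875


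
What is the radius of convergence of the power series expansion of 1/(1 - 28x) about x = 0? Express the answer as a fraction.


Expanding 1/(1 - 28x) = sum_{k>=0} 28^k x^k, the series converges when |28x| < 1, i.e., |x| < 1/28.
So the radius of convergence is 1/28 = 1/28.

1/28


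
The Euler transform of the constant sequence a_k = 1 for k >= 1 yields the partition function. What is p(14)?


The Euler transform converts the sequence a_k = 1 into the number of integer partitions.
Using the recurrence or dynamic programming:
p(14) = 135

135


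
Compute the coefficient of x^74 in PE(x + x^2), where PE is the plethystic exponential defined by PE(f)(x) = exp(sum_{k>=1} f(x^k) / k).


With f(x) = x + x^2, the exponent is sum_{k>=1} (x^k + x^(2k)) / k = -ln(1 - x) - ln(1 - x^2). Exponentiating:
PE(x + x^2) = 1 / ((1 - x)(1 - x^2)).
This is the generating function for partitions of n into parts of size 1 or 2. The number of 2's can be any j in 0..37, and the rest are 1's, so
[x^74] = floor(74/2) + 1 = 38.

38


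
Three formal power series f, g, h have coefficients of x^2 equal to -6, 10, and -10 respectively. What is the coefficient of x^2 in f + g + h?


Series addition is componentwise:
-6 + 10 + -10
= -6

-6


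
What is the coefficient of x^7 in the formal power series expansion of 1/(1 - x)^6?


The expansion 1/(1 - x)^r = sum_{k>=0} C(k + r - 1, r - 1) x^k follows from the multiset / negative-binomial theorem (or from repeated differentiation of the geometric series).
For r = 6 and k = 7:
C(12, 5) = 479001600 / (120 * 5040) = 792.

792


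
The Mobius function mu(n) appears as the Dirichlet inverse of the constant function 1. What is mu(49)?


49 has a squared prime factor, so mu(49) = 0.
Factorization reveals a repeated prime.

0


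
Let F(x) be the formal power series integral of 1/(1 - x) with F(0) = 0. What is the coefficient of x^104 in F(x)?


1/(1 - x) = sum_{k>=0} x^k. Integrating termwise and using F(0) = 0 gives
F(x) = sum_{k>=0} x^(k+1) / (k+1) = sum_{m>=1} x^m / m = -ln(1 - x).
So the coefficient of x^104 is 1/104 = 1/104.

1/104


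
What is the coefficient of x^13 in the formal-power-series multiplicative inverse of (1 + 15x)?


The inverse is 1/(1 + 15x). Apply the geometric identity 1/(1 - y) = sum_{k>=0} y^k with y = -15x:
1/(1 + 15x) = sum_{k>=0} (-15)^k x^k.
So the coefficient of x^13 is (-15)^13 = -1946195068359375.

-1946195068359375


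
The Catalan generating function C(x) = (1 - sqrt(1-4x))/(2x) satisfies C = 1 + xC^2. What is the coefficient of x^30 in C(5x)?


Substituting x -> 5x scales the n-th coefficient by 5^n, so [x^30] C(5x) = 5^30 * C_30.
C_30 = C(2*30, 30)/(31) = 118264581564861424/31 = 3814986502092304.
So 5^30 * 3814986502092304 = 931322574615478515625 * 3814986502092304 = 3552983051251903176307678222656250000.

3552983051251903176307678222656250000


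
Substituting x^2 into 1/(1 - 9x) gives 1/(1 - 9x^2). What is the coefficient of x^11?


Since 1/(1 - 9x^2) only has even powers of x,
the coefficient of x^11 (odd) is 0.

0


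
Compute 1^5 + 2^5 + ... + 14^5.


This power sum has a closed form given by Faulhaber's formula
sum_{k=1}^{m} k^p = (1 / (p + 1)) * sum_{j=0}^{p} C(p + 1, j) B_j m^(p + 1 - j),
but for small m direct computation is fastest:
1 + 32 + 243 + 1024 + 3125 + 7776 + 16807 + 32768 + 59049 + 100000 + 161051 + 248832 + 371293 + 537824 = 1539825.

1539825


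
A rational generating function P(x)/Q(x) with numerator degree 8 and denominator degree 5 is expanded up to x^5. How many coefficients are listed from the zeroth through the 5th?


Expanding up to x^5 gives the coefficients for x^0, x^1, ..., x^5.
That is 5 + 1 = 6 coefficients in total.

6


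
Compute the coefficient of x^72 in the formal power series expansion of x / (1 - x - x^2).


Let f(x) = sum_{k>=0} a_k x^k. Multiplying f(x) * (1 - x - x^2) = x and matching coefficients gives a_0 = 0, a_1 = 1, and a_k = a_{k-1} + a_{k-2} for k >= 2. These are the Fibonacci numbers F_k.
Iterating from F_0 = 0, F_1 = 1:
F_0=0, F_1=1, F_2=1, F_3=2, F_4=3, F_5=5, F_6=8, F_7=13, F_8=21, F_9=34, ...
F_72 = 498454011879264.

498454011879264


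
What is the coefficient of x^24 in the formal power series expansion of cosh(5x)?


The Maclaurin series is cosh(t) = sum_{m>=0} t^(2m) / (2m)!, so substituting t = 5x, only even powers of x are nonzero, with coefficient of x^(2m) equal to 5^(2m) / (2m)!.
For x^24 the coefficient is 5^24/24! = 59604644775390625/620448401733239439360000 = 95367431640625/992717442773183102976.

95367431640625/992717442773183102976


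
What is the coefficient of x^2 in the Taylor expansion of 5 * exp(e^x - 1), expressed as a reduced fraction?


exp(e^x - 1) = sum_{k>=0} Bell_k x^k / k!, where Bell_k is the k-th Bell number.
So the coefficient of x^2 is 5 * Bell_2 / 2!.
Computing: Bell_2 = 2 and 2! = 2, giving
5 * 2/2 = 5.

5


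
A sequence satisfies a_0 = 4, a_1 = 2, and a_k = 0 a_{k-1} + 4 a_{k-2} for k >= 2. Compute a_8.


The characteristic equation is t^2 - 0 t - 4 = 0, with roots r_1 = 2 and r_2 = -2 (so c_1 = r_1 + r_2, c_2 = -r_1 r_2 as required).
One can use the closed form a_n = A r_1^n + B r_2^n, but direct iteration is more reliable:
a_0 = 4, a_1 = 2, a_2 = 16, a_3 = 8, a_4 = 64, a_5 = 32, a_6 = 256, a_7 = 128, a_8 = 1024.
So a_8 = 1024.

1024


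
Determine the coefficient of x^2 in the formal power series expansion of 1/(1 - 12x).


The geometric series identity gives 1/(1 - c x) = sum_{k>=0} c^k x^k, so the coefficient of x^k is c^k.
Here c = 12 and k = 2.
Computing: 12^2 = 144

144


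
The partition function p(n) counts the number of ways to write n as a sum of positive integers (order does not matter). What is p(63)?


Using the generating function prod_{k>=1} 1/(1-x^k), we compute p(63).
By dynamic programming over parts 1 through 63:
p(63) = 1505499

1505499


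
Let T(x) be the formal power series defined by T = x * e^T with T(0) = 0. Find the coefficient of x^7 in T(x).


Apply the Lagrange inversion formula: if T = x * phi(T) with phi(t) = e^t, then
[x^n] T = (1/n) [t^(n-1)] phi(t)^n = (1/n) [t^(n-1)] e^(n t) = (1/n) * n^(n-1) / (n-1)! = n^(n-1) / n!.
When c = 1 this is the Cayley count of rooted labeled trees on n vertices, divided by n!.
For n = 7: 7^6 / 7! = 117649/5040 = 16807/720.

16807/720


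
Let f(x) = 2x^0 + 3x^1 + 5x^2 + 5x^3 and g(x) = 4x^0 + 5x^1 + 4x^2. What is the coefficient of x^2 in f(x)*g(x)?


Cauchy product at x^2:
2*4 + 3*5 + 5*4
= 43

43


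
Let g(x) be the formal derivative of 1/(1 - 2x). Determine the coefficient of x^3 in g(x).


Differentiate termwise: d/dx sum_{k>=0} 2^k x^k = sum_{k>=1} k 2^k x^(k-1) = sum_{j>=0} (j+1) 2^(j+1) x^j.
Equivalently, d/dx [1/(1 - 2x)] = 2/(1 - 2x)^2.
For j = 3: 4 * 2^4 = 4 * 16 = 64.

64


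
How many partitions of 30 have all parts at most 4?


Using the generating function (1-x)^(-1)(1-x^2)^(-1)...(1-x^4)^(-1),
the coefficient of x^30 counts these restricted partitions.
Result = 297

297


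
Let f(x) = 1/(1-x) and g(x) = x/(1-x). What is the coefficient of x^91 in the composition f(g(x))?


First simplify the composition: f(g(x)) = 1/(1 - x/(1-x)) = (1-x)/((1-x) - x) = (1-x)/(1-2x).
Now extract the coefficient. Write (1-x)/(1-2x) = 1/(1-2x) - x/(1-2x).
The coefficient of x^n in 1/(1-2x) is 2^n, and in x/(1-2x) is 2^(n-1) (for n >= 1).
So the coefficient of x^91 is 2^91 - 2^90 = 2475880078570760549798248448 - 1237940039285380274899124224 = 1237940039285380274899124224.

1237940039285380274899124224


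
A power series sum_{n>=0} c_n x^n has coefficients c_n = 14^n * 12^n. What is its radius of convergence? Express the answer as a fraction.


By the root test (Cauchy-Hadamard), the radius is R = 1 / limsup_n |c_n|^(1/n).
Here |c_n|^(1/n) = (14^n * 12^n)^(1/n) = 14 * 12 = 168 for all n.
So R = 1/168 = 1/168.

1/168


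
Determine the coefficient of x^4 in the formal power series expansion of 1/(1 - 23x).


The geometric series identity gives 1/(1 - c x) = sum_{k>=0} c^k x^k, so the coefficient of x^k is c^k.
Here c = 23 and k = 4.
Computing: 23^4 = 279841

279841


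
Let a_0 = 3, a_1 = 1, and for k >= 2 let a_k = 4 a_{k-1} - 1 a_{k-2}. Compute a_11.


Iterating the recurrence forward:
a_0 = 3
a_1 = 1
a_2 = 4*1 - 1*3 = 1
a_3 = 4*1 - 1*1 = 3
a_4 = 4*3 - 1*1 = 11
a_5 = 4*11 - 1*3 = 41
a_6 = 4*41 - 1*11 = 153
a_7 = 4*153 - 1*41 = 571
a_8 = 4*571 - 1*153 = 2131
a_9 = 4*2131 - 1*571 = 7953
a_10 = 4*7953 - 1*2131 = 29681
a_11 = 4*29681 - 1*7953 = 110771
So a_11 = 110771.

110771


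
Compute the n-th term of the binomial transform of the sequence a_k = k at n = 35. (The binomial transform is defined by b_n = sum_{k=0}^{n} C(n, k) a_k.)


With a_k = k, b_n = sum_{k=0}^{n} C(n, k) k. Using k * C(n, k) = n * C(n-1, k-1) gives b_n = n * sum_{k>=1} C(n-1, k-1) = n * 2^(n-1).
For n = 35: 35 * 2^34 = 35 * 17179869184 = 601295421440.

601295421440


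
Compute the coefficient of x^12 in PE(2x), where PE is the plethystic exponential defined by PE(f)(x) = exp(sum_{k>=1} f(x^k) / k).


With f(x) = 2x, the exponent is sum_{k>=1} 2 x^k / k = 2 * (-ln(1 - x)). Exponentiating:
PE(2x) = exp(-2 ln(1 - x)) = 1/(1 - x)^2.
By the negative binomial expansion, [x^n] 1/(1 - x)^2 = C(n + 1, 1).
For n = 12: C(13, 1) = 13.

13


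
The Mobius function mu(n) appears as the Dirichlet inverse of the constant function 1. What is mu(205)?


205 = 5 * 41 (all distinct primes).
mu(205) = (-1)^2 = 1

1


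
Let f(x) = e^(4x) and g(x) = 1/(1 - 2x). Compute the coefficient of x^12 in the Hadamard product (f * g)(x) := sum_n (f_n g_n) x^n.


Expanding: f_k = 4^k/k! (from e^(4x)) and g_k = 2^k (from 1/(1 - 2x)). So the Hadamard coefficient (f * g)_k = 4^k 2^k / k! = (8)^k / k!.
For k = 12: 8^12/12! = 68719476736/479001600 = 67108864/467775.

67108864/467775


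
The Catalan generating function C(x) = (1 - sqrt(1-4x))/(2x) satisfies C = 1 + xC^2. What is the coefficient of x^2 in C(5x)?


Substituting x -> 5x scales the n-th coefficient by 5^n, so [x^2] C(5x) = 5^2 * C_2.
C_2 = C(2*2, 2)/(3) = 6/3 = 2.
So 5^2 * 2 = 25 * 2 = 50.

50


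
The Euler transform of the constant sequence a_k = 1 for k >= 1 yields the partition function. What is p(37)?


The Euler transform converts the sequence a_k = 1 into the number of integer partitions.
Using the recurrence or dynamic programming:
p(37) = 21637

21637


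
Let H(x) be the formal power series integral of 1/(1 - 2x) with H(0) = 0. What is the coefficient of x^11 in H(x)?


1/(1 - 2x) = sum_{k>=0} 2^k x^k. Integrating termwise with H(0) = 0:
H(x) = sum_{k>=0} 2^k x^(k+1) / (k+1) = sum_{m>=1} 2^(m-1) x^m / m.
For m = 11: 2^10/11 = 1024/11 = 1024/11.

1024/11


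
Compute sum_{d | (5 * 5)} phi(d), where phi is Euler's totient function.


First, 5 * 5 = 25. One classical identity is sum_{d | n} phi(d) = n (each k in [1, n] has a unique gcd with n, and among the k's with gcd(k, n) = n/d there are phi(d) of them). So the sum equals 25. We also verify directly:
Divisors of 25: 1, 5, 25.
phi values: 1, 4, 20.
Sum = 25.

25


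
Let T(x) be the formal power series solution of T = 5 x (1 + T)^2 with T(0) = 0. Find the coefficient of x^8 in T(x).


Apply the Lagrange inversion formula: if T = 5 x * phi(T) with phi(t) = (1 + t)^2, then [x^n] T = 5^n * (1/n) [t^(n-1)] phi(t)^n = 5^n * (1/n) [t^(n-1)] (1 + t)^(2n) = 5^n * (1/n) C(2n, n-1).
Using the identity C(2n, n-1) = C(2n, n) * n / (n+1), the unscaled factor equals C(2n, n) / (n+1) = C_n, the n-th Catalan number.
For n = 8: C_8 = C(16, 8) / 9 = 12870/9 = 1430.
With the 5^8 = 390625 factor, the coefficient is 390625 * 1430 = 558593750.

558593750


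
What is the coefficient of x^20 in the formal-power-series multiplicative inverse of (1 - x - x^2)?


Let the inverse be f(x) = sum_{k>=0} a_k x^k. From f(x) * (1 - x - x^2) = 1 and matching coefficients:
 x^0: a_0 = 1.
 x^1: a_1 - a_0 = 0, so a_1 = 1.
 x^k (k >= 2): a_k - a_{k-1} - a_{k-2} = 0, i.e. a_k = a_{k-1} + a_{k-2}.
This is the Fibonacci-type recurrence shifted so that a_0 = a_1 = 1.
Iterating: a_0=1, a_1=1, a_2=2, a_3=3, a_4=5, a_5=8, a_6=13, a_7=21, a_8=34, a_9=55, ...
a_20 = 10946.

10946


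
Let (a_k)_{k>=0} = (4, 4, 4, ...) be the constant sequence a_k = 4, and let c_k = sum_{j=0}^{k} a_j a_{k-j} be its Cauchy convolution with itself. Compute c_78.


Since a_j = 4 for all j >= 0, the convolution sum becomes
c_k = sum_{j=0}^{k} 4 * 4 = 16 * (k + 1).
Equivalently, the generating function of (a_k) is 4/(1 - x) and its square is 16/(1 - x)^2 = sum_{k>=0} 16(k + 1) x^k.
For k = 78: 16 * 79 = 1264.

1264


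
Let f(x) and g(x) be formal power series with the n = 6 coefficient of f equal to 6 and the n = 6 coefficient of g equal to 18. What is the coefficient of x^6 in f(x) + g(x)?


Addition of formal power series is termwise.
The coefficient of x^6 in f + g = 6 + 18
= 24

24


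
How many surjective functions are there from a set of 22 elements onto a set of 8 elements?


By inclusion-exclusion on which target elements are missed, the number of surjections from an n-set onto a k-set is
surj(n, k) = sum_{j=0}^{k} (-1)^j C(k, j) (k - j)^n.
Equivalently surj(n, k) = k! * S(n, k), where S(n, k) is the Stirling number of the second kind.
For n = 22, k = 8:
S(22, 8) = 1142399079991620, so
surj = 8! * 1142399079991620 = 40320 * 1142399079991620 = 46061530905262118400.

46061530905262118400


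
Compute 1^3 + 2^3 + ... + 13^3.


This power sum has a closed form given by Faulhaber's formula
sum_{k=1}^{m} k^p = (1 / (p + 1)) * sum_{j=0}^{p} C(p + 1, j) B_j m^(p + 1 - j),
but for small m direct computation is fastest:
1 + 8 + 27 + 64 + 125 + 216 + 343 + 512 + 729 + 1000 + 1331 + 1728 + 2197 = 8281.

8281


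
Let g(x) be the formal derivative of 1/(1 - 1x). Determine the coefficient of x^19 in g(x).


Differentiate termwise: d/dx sum_{k>=0} 1^k x^k = sum_{k>=1} k 1^k x^(k-1) = sum_{j>=0} (j+1) 1^(j+1) x^j.
Equivalently, d/dx [1/(1 - 1x)] = 1/(1 - 1x)^2.
For j = 19: 20 * 1^20 = 20 * 1 = 20.

20


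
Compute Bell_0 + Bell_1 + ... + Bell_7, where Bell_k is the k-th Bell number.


Recall Bell_k counts set partitions of a k-set (with Bell_0 = 1 by convention).
Bell_0 through Bell_7: 1, 1, 2, 5, 15, 52, 203, 877
Sum = 1 + 1 + 2 + 5 + 15 + 52 + 203 + 877 = 1156.

1156


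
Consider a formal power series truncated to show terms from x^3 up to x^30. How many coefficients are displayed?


From x^3 to x^30 inclusive, the count is 30 - 3 + 1 = 28.

28


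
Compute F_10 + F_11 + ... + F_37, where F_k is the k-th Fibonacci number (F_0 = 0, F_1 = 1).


Use the identity sum_{k=0}^{N} F_k = F_{N+2} - 1 (which follows from F_{k+2} - F_{k+1} = F_k). Then
sum_{k=10}^{37} F_k = (F_{39} - 1) - (F_{11} - 1) = F_{39} - F_{11}.
Computing: F_{39} = 63245986, F_{11} = 89, so
Sum = 63245986 - 89 = 63245897.

63245897


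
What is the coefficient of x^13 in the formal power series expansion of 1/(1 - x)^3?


The expansion 1/(1 - x)^r = sum_{k>=0} C(k + r - 1, r - 1) x^k follows from the multiset / negative-binomial theorem (or from repeated differentiation of the geometric series).
For r = 3 and k = 13:
C(15, 2) = 1307674368000 / (2 * 6227020800) = 105.

105


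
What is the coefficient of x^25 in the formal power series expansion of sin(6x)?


The Maclaurin series is sin(t) = sum_{k>=0} (-1)^k t^(2k+1) / (2k+1)!, so substituting t = 6x, only odd powers of x are nonzero, with coefficient of x^(2k+1) equal to (-1)^k 6^(2k+1) / (2k+1)!.
Write 25 = 2*12 + 1, giving the coefficient (-1)^12 * 6^25 / 25! = 28430288029929701376/15511210043330985984000000 = 114791256/62628675484375.

114791256/62628675484375


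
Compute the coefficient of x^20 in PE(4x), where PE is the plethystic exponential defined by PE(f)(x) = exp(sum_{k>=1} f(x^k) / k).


With f(x) = 4x, the exponent is sum_{k>=1} 4 x^k / k = 4 * (-ln(1 - x)). Exponentiating:
PE(4x) = exp(-4 ln(1 - x)) = 1/(1 - x)^4.
By the negative binomial expansion, [x^n] 1/(1 - x)^4 = C(n + 3, 3).
For n = 20: C(23, 3) = 1771.

1771


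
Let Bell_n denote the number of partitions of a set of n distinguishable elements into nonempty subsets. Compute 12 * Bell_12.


Bell_12 can be computed from the Bell triangle or from Dobinski's identity Bell_n = (1/e) * sum_{k>=0} k^n / k!.
Computing Bell_12 = 4213597.
Then 12 * 4213597 = 50563164.

50563164


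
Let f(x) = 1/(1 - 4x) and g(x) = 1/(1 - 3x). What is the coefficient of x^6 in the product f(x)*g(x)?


The coefficient of x^n in f*g is the Cauchy product: sum_{k=0}^{n} a^k * b^(n-k).
With a=4, b=3, n=6:
sum_{k=0}^{6} 4^k * 3^(6-k)
= 14197

14197


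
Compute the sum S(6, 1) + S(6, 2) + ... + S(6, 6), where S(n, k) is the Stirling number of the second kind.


By definition, S(n, k) counts partitions of an n-set into exactly k nonempty blocks.
Computing row n = 6 for k = 1..6:
S(6, k): 1, 31, 90, 65, 15, 1
Sum = 203. (This equals Bell_6 since the sum runs over all k.)

203


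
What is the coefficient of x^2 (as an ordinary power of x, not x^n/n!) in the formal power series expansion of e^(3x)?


The exponential series is e^y = sum_{k>=0} y^k / k!. Substituting y = 3x gives
e^(3x) = sum_{k>=0} 3^k x^k / k!.
So the coefficient of x^n is a^n/n! with a = 3, n = 2:
3^2 / 2! = 9/2 = 9/2

9/2


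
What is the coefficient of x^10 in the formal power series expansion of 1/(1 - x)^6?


The negative binomial / multiset identity is
1/(1 - x)^r = sum_{k>=0} C(k + r - 1, r - 1) x^k.
Here r = 6 and k = 10, so the coefficient is
C(10 + 5, 5) = C(15, 5)
= 3003

3003


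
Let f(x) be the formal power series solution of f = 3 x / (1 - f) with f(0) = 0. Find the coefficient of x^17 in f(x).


Apply Lagrange inversion: f = 3 x * phi(f) with phi(t) = 1/(1 - t), so
[x^n] f = 3^n * (1/n) [t^(n-1)] phi(t)^n = 3^n * (1/n) [t^(n-1)] (1 - t)^(-n) = 3^n * (1/n) C(2n - 2, n - 1) = 3^n * C_{n-1}.
For n = 17: C_16 = C(32, 16) / 17 = 601080390/17 = 35357670.
With the 3^17 = 129140163 factor, the coefficient is 129140163 * 35357670 = 4566095267100210.

4566095267100210


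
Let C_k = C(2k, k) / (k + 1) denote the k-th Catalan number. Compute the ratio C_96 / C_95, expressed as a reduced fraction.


Using C_k = (2k)! / (k! (k+1)!), the ratio C_{k+1}/C_k simplifies to
C_{k+1}/C_k = [(2k+2)! / ((k+1)! (k+2)!)] * [k! (k+1)! / (2k)!]
 = (2k+2)(2k+1) / ((k+1)(k+2)) = 2(2k+1) / (k+2).
For k = 95: 2(2*95 + 1) / (95 + 2) = 382/97 = 382/97.

382/97


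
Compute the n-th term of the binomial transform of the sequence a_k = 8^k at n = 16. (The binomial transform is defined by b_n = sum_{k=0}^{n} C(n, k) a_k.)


With a_k = 8^k, b_n = sum_{k=0}^{n} C(n, k) 8^k = (1 + 8)^n by the binomial theorem.
For n = 16: (1 + 8)^16 = 9^16 = 1853020188851841.

1853020188851841


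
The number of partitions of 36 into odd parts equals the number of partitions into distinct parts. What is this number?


Computing partitions of 36 into odd parts (1, 3, 5, ...):
Using the generating function prod_{k>=0} 1/(1-x^(2k+1)),
the count is 668

668


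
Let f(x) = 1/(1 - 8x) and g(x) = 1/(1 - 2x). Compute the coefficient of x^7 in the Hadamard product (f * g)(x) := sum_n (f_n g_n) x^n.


f has coefficients f_k = 8^k and g has coefficients g_k = 2^k, so the Hadamard product has coefficient (f*g)_k = 8^k * 2^k = 16^k.
For k = 7: 16^7 = 268435456.

268435456


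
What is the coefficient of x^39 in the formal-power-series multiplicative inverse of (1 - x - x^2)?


Let the inverse be f(x) = sum_{k>=0} a_k x^k. From f(x) * (1 - x - x^2) = 1 and matching coefficients:
 x^0: a_0 = 1.
 x^1: a_1 - a_0 = 0, so a_1 = 1.
 x^k (k >= 2): a_k - a_{k-1} - a_{k-2} = 0, i.e. a_k = a_{k-1} + a_{k-2}.
This is the Fibonacci-type recurrence shifted so that a_0 = a_1 = 1.
Iterating: a_0=1, a_1=1, a_2=2, a_3=3, a_4=5, a_5=8, a_6=13, a_7=21, a_8=34, a_9=55, ...
a_39 = 102334155.

102334155


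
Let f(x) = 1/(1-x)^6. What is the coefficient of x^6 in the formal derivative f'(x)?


Differentiate: d/dx [ 1/(1-x)^r ] = r / (1-x)^(r+1).
Here r = 6, so f'(x) = 6 / (1-x)^7.
The expansion of 1/(1-x)^(r+1) has coefficient of x^n equal to C(n+r, r).
So the coefficient of x^6 in f'(x) is
6 * C(12, 6) = 6 * 924 = 5544

5544


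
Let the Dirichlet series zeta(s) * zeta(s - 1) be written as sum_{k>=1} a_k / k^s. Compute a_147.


Convolution gives a_k = sum_{d | k} d * 1 = sum_{d | k} d = sigma(k), the sum of positive divisors of k.
For k = 147, the divisors are 1, 3, 7, 21, 49, 147, so
sigma(147) = 1 + 3 + 7 + 21 + 49 + 147 = 228.

228


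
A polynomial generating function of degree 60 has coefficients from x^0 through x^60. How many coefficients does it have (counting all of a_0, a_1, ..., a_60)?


A polynomial of degree 60 takes the form a_0 + a_1 x + ... + a_60 x^60.
The number of coefficients is 60 + 1 = 61.

61


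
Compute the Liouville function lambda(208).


The Liouville function is lambda(k) = (-1)^Omega(k), where Omega(k) counts the prime factors of k with multiplicity.
Factoring: 208 = 2 * 2 * 2 * 2 * 13, so Omega(208) = 5.
lambda(208) = (-1)^5 = -1.

-1


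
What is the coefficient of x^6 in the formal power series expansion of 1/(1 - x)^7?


The expansion 1/(1 - x)^r = sum_{k>=0} C(k + r - 1, r - 1) x^k follows from the multiset / negative-binomial theorem (or from repeated differentiation of the geometric series).
For r = 7 and k = 6:
C(12, 6) = 479001600 / (720 * 720) = 924.

924


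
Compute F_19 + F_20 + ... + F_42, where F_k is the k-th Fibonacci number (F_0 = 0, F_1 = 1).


Use the identity sum_{k=0}^{N} F_k = F_{N+2} - 1 (which follows from F_{k+2} - F_{k+1} = F_k). Then
sum_{k=19}^{42} F_k = (F_{44} - 1) - (F_{20} - 1) = F_{44} - F_{20}.
Computing: F_{44} = 701408733, F_{20} = 6765, so
Sum = 701408733 - 6765 = 701401968.

701401968


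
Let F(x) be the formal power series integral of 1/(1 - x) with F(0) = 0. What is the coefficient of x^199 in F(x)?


1/(1 - x) = sum_{k>=0} x^k. Integrating termwise and using F(0) = 0 gives
F(x) = sum_{k>=0} x^(k+1) / (k+1) = sum_{m>=1} x^m / m = -ln(1 - x).
So the coefficient of x^199 is 1/199 = 1/199.

1/199


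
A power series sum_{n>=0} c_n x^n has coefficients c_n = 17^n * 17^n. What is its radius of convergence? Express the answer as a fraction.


By the root test (Cauchy-Hadamard), the radius is R = 1 / limsup_n |c_n|^(1/n).
Here |c_n|^(1/n) = (17^n * 17^n)^(1/n) = 17 * 17 = 289 for all n.
So R = 1/289 = 1/289.

1/289


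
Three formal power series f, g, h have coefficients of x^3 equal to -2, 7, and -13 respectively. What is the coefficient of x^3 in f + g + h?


Series addition is componentwise:
-2 + 7 + -13
= -8

-8


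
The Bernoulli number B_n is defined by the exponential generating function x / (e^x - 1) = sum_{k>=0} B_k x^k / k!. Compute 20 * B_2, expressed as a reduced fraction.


Bernoulli numbers can also be computed recursively via B_0 = 1 and sum_{j=0}^{m} C(m+1, j) B_j = 0 for m >= 1. Odd-index Bernoulli numbers vanish for k >= 3.
Computing B_2 = 1/6, so 20 * B_2 = 20 * 1/6 = 10/3.

10/3


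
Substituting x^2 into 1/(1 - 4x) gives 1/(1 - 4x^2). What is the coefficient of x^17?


Since 1/(1 - 4x^2) only has even powers of x,
the coefficient of x^17 (odd) is 0.

0


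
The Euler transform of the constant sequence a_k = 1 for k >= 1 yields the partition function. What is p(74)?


The Euler transform converts the sequence a_k = 1 into the number of integer partitions.
Using the recurrence or dynamic programming:
p(74) = 7089500

7089500


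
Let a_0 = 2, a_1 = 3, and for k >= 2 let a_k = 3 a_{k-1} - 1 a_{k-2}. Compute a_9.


Iterating the recurrence forward:
a_0 = 2
a_1 = 3
a_2 = 3*3 - 1*2 = 7
a_3 = 3*7 - 1*3 = 18
a_4 = 3*18 - 1*7 = 47
a_5 = 3*47 - 1*18 = 123
a_6 = 3*123 - 1*47 = 322
a_7 = 3*322 - 1*123 = 843
a_8 = 3*843 - 1*322 = 2207
a_9 = 3*2207 - 1*843 = 5778
So a_9 = 5778.

5778


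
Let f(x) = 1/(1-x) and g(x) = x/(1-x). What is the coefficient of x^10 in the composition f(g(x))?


First simplify the composition: f(g(x)) = 1/(1 - x/(1-x)) = (1-x)/((1-x) - x) = (1-x)/(1-2x).
Now extract the coefficient. Write (1-x)/(1-2x) = 1/(1-2x) - x/(1-2x).
The coefficient of x^n in 1/(1-2x) is 2^n, and in x/(1-2x) is 2^(n-1) (for n >= 1).
So the coefficient of x^10 is 2^10 - 2^9 = 1024 - 512 = 512.

512


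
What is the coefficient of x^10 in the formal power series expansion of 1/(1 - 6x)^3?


The general identity 1/(1 - c x)^r = sum_{k>=0} c^k C(k + r - 1, r - 1) x^k follows by substituting y = c x into 1/(1 - y)^r = sum_{k>=0} C(k + r - 1, r - 1) y^k.
For c = 6, r = 3, k = 10:
6^10 * C(12, 2) = 60466176 * 66 = 3990767616.

3990767616
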